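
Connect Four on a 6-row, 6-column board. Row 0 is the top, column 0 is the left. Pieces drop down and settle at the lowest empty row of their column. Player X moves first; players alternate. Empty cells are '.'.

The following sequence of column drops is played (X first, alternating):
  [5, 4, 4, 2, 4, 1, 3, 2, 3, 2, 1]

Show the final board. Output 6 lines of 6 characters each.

Move 1: X drops in col 5, lands at row 5
Move 2: O drops in col 4, lands at row 5
Move 3: X drops in col 4, lands at row 4
Move 4: O drops in col 2, lands at row 5
Move 5: X drops in col 4, lands at row 3
Move 6: O drops in col 1, lands at row 5
Move 7: X drops in col 3, lands at row 5
Move 8: O drops in col 2, lands at row 4
Move 9: X drops in col 3, lands at row 4
Move 10: O drops in col 2, lands at row 3
Move 11: X drops in col 1, lands at row 4

Answer: ......
......
......
..O.X.
.XOXX.
.OOXOX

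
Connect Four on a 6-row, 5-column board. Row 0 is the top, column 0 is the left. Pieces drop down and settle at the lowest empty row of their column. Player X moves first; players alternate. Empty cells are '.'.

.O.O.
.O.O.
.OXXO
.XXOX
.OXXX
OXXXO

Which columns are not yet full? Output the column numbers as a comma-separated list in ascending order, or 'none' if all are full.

Answer: 0,2,4

Derivation:
col 0: top cell = '.' → open
col 1: top cell = 'O' → FULL
col 2: top cell = '.' → open
col 3: top cell = 'O' → FULL
col 4: top cell = '.' → open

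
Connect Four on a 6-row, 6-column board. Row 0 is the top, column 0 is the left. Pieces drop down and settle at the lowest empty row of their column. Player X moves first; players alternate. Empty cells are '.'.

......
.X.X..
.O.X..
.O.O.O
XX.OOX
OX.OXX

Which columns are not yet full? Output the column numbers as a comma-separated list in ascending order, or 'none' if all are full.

col 0: top cell = '.' → open
col 1: top cell = '.' → open
col 2: top cell = '.' → open
col 3: top cell = '.' → open
col 4: top cell = '.' → open
col 5: top cell = '.' → open

Answer: 0,1,2,3,4,5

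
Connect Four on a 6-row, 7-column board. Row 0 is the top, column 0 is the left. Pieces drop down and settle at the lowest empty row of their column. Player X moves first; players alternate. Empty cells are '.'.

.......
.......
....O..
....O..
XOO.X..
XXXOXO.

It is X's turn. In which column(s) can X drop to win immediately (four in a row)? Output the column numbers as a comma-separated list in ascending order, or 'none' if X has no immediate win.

col 0: drop X → no win
col 1: drop X → no win
col 2: drop X → no win
col 3: drop X → no win
col 4: drop X → no win
col 5: drop X → no win
col 6: drop X → no win

Answer: none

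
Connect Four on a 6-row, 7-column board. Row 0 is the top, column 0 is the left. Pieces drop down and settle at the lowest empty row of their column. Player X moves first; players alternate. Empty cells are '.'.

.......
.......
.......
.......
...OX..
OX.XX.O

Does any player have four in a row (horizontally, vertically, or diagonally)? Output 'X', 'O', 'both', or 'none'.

none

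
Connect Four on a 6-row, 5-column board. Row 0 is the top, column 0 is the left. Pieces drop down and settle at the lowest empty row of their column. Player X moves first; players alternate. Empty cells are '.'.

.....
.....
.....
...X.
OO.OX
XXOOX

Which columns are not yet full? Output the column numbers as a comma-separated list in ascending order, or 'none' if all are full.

Answer: 0,1,2,3,4

Derivation:
col 0: top cell = '.' → open
col 1: top cell = '.' → open
col 2: top cell = '.' → open
col 3: top cell = '.' → open
col 4: top cell = '.' → open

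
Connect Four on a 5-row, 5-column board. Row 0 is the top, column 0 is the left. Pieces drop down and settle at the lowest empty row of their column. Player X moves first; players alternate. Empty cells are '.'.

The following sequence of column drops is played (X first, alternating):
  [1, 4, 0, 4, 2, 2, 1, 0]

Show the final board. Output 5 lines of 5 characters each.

Move 1: X drops in col 1, lands at row 4
Move 2: O drops in col 4, lands at row 4
Move 3: X drops in col 0, lands at row 4
Move 4: O drops in col 4, lands at row 3
Move 5: X drops in col 2, lands at row 4
Move 6: O drops in col 2, lands at row 3
Move 7: X drops in col 1, lands at row 3
Move 8: O drops in col 0, lands at row 3

Answer: .....
.....
.....
OXO.O
XXX.O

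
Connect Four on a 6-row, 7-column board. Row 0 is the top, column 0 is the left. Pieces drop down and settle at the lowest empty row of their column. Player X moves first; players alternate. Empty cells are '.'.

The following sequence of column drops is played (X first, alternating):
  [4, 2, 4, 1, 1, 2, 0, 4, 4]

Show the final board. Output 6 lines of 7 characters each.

Move 1: X drops in col 4, lands at row 5
Move 2: O drops in col 2, lands at row 5
Move 3: X drops in col 4, lands at row 4
Move 4: O drops in col 1, lands at row 5
Move 5: X drops in col 1, lands at row 4
Move 6: O drops in col 2, lands at row 4
Move 7: X drops in col 0, lands at row 5
Move 8: O drops in col 4, lands at row 3
Move 9: X drops in col 4, lands at row 2

Answer: .......
.......
....X..
....O..
.XO.X..
XOO.X..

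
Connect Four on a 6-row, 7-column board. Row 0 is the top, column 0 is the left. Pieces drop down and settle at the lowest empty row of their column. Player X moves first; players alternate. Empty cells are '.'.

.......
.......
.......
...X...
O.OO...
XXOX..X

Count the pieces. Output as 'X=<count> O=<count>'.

X=5 O=4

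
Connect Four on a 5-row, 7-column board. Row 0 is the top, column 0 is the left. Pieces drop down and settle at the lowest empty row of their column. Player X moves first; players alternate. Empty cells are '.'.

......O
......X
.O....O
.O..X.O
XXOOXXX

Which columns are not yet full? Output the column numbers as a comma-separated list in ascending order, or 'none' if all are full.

col 0: top cell = '.' → open
col 1: top cell = '.' → open
col 2: top cell = '.' → open
col 3: top cell = '.' → open
col 4: top cell = '.' → open
col 5: top cell = '.' → open
col 6: top cell = 'O' → FULL

Answer: 0,1,2,3,4,5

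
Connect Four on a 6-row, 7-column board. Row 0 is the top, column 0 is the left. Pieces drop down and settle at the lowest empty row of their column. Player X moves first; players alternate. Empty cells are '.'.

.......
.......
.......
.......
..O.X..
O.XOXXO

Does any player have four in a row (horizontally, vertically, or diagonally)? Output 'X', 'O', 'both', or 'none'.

none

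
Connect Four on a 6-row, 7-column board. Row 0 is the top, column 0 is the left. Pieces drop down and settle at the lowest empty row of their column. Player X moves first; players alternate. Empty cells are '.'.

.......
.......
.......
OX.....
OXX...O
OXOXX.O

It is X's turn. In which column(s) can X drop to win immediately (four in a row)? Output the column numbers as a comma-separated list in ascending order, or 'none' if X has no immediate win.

Answer: 0,1

Derivation:
col 0: drop X → WIN!
col 1: drop X → WIN!
col 2: drop X → no win
col 3: drop X → no win
col 4: drop X → no win
col 5: drop X → no win
col 6: drop X → no win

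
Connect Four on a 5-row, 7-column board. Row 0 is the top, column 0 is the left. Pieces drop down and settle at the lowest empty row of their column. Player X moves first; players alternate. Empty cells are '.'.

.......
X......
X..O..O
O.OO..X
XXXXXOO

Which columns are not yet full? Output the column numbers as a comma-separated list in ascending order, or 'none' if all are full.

col 0: top cell = '.' → open
col 1: top cell = '.' → open
col 2: top cell = '.' → open
col 3: top cell = '.' → open
col 4: top cell = '.' → open
col 5: top cell = '.' → open
col 6: top cell = '.' → open

Answer: 0,1,2,3,4,5,6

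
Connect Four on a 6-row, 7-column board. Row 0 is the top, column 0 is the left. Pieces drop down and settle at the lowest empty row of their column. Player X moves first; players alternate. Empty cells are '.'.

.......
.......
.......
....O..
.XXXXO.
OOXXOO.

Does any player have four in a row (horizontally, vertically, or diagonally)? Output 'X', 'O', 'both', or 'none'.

X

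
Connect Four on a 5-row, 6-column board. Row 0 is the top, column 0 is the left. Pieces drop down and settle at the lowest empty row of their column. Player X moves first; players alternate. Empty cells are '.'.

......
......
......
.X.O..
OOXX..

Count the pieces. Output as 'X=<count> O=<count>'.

X=3 O=3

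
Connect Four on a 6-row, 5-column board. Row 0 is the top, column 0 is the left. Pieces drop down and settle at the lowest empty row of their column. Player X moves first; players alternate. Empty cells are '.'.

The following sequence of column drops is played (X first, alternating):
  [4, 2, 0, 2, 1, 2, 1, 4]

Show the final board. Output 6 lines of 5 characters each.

Move 1: X drops in col 4, lands at row 5
Move 2: O drops in col 2, lands at row 5
Move 3: X drops in col 0, lands at row 5
Move 4: O drops in col 2, lands at row 4
Move 5: X drops in col 1, lands at row 5
Move 6: O drops in col 2, lands at row 3
Move 7: X drops in col 1, lands at row 4
Move 8: O drops in col 4, lands at row 4

Answer: .....
.....
.....
..O..
.XO.O
XXO.X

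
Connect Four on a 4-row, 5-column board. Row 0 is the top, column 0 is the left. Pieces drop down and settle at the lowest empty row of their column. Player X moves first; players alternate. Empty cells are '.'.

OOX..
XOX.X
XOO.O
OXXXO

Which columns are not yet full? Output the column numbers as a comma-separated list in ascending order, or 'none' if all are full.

Answer: 3,4

Derivation:
col 0: top cell = 'O' → FULL
col 1: top cell = 'O' → FULL
col 2: top cell = 'X' → FULL
col 3: top cell = '.' → open
col 4: top cell = '.' → open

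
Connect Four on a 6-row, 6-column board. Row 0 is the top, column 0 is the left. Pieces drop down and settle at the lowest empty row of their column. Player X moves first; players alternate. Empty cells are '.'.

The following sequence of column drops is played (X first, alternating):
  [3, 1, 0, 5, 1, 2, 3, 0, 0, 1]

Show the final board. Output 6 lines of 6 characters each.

Move 1: X drops in col 3, lands at row 5
Move 2: O drops in col 1, lands at row 5
Move 3: X drops in col 0, lands at row 5
Move 4: O drops in col 5, lands at row 5
Move 5: X drops in col 1, lands at row 4
Move 6: O drops in col 2, lands at row 5
Move 7: X drops in col 3, lands at row 4
Move 8: O drops in col 0, lands at row 4
Move 9: X drops in col 0, lands at row 3
Move 10: O drops in col 1, lands at row 3

Answer: ......
......
......
XO....
OX.X..
XOOX.O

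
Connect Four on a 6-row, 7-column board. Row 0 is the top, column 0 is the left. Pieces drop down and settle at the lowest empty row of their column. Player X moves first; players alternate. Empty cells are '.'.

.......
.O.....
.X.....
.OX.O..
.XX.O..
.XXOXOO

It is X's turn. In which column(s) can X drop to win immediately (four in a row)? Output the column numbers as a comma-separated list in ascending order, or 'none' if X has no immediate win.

col 0: drop X → no win
col 1: drop X → no win
col 2: drop X → WIN!
col 3: drop X → WIN!
col 4: drop X → no win
col 5: drop X → no win
col 6: drop X → no win

Answer: 2,3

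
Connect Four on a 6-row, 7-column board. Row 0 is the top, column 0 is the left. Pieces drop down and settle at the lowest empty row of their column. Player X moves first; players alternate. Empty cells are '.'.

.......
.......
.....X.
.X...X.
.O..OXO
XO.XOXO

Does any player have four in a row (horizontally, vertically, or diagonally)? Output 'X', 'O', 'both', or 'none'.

X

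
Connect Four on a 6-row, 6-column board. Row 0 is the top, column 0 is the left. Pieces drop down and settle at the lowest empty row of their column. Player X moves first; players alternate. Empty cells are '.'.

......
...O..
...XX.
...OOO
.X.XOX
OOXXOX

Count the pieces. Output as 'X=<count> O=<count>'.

X=8 O=8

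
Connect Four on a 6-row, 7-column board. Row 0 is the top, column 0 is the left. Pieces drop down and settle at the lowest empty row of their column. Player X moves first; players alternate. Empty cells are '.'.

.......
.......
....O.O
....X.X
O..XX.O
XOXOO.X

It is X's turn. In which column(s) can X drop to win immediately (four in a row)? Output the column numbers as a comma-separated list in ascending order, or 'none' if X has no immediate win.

Answer: none

Derivation:
col 0: drop X → no win
col 1: drop X → no win
col 2: drop X → no win
col 3: drop X → no win
col 4: drop X → no win
col 5: drop X → no win
col 6: drop X → no win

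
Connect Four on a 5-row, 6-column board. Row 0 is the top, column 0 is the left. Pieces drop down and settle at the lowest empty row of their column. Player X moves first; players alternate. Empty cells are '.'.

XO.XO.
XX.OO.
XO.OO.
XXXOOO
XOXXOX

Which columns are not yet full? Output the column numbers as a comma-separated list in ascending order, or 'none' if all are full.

col 0: top cell = 'X' → FULL
col 1: top cell = 'O' → FULL
col 2: top cell = '.' → open
col 3: top cell = 'X' → FULL
col 4: top cell = 'O' → FULL
col 5: top cell = '.' → open

Answer: 2,5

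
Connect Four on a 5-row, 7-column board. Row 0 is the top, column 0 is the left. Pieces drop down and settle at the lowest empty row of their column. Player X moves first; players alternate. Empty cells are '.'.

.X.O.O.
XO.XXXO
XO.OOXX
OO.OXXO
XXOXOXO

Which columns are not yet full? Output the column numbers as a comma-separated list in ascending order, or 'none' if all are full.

col 0: top cell = '.' → open
col 1: top cell = 'X' → FULL
col 2: top cell = '.' → open
col 3: top cell = 'O' → FULL
col 4: top cell = '.' → open
col 5: top cell = 'O' → FULL
col 6: top cell = '.' → open

Answer: 0,2,4,6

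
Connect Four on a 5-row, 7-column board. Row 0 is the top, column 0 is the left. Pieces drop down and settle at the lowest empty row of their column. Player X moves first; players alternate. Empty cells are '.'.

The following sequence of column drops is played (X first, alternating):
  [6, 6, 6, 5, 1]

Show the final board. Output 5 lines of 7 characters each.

Move 1: X drops in col 6, lands at row 4
Move 2: O drops in col 6, lands at row 3
Move 3: X drops in col 6, lands at row 2
Move 4: O drops in col 5, lands at row 4
Move 5: X drops in col 1, lands at row 4

Answer: .......
.......
......X
......O
.X...OX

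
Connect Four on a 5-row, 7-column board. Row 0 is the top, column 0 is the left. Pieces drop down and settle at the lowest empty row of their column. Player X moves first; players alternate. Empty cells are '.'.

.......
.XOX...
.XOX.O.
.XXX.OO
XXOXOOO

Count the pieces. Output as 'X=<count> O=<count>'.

X=10 O=9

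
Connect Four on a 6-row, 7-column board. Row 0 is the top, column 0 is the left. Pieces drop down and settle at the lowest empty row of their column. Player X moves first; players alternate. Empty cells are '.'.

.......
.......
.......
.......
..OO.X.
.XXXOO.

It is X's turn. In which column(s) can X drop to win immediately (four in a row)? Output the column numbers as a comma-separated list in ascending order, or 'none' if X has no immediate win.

col 0: drop X → WIN!
col 1: drop X → no win
col 2: drop X → no win
col 3: drop X → no win
col 4: drop X → no win
col 5: drop X → no win
col 6: drop X → no win

Answer: 0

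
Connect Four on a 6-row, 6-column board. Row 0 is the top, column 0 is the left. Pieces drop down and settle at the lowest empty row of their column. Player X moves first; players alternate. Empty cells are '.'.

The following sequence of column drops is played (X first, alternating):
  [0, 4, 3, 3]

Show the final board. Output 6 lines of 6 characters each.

Answer: ......
......
......
......
...O..
X..XO.

Derivation:
Move 1: X drops in col 0, lands at row 5
Move 2: O drops in col 4, lands at row 5
Move 3: X drops in col 3, lands at row 5
Move 4: O drops in col 3, lands at row 4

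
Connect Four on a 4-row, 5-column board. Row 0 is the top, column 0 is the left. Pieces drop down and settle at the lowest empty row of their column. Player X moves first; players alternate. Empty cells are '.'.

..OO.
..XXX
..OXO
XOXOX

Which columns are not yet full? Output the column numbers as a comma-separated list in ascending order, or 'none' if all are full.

Answer: 0,1,4

Derivation:
col 0: top cell = '.' → open
col 1: top cell = '.' → open
col 2: top cell = 'O' → FULL
col 3: top cell = 'O' → FULL
col 4: top cell = '.' → open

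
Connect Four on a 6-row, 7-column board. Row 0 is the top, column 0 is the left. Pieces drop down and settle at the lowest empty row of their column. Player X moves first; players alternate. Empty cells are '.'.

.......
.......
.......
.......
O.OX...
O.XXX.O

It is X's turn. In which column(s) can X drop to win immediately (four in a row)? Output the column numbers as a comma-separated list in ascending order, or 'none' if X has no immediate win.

Answer: 1,5

Derivation:
col 0: drop X → no win
col 1: drop X → WIN!
col 2: drop X → no win
col 3: drop X → no win
col 4: drop X → no win
col 5: drop X → WIN!
col 6: drop X → no win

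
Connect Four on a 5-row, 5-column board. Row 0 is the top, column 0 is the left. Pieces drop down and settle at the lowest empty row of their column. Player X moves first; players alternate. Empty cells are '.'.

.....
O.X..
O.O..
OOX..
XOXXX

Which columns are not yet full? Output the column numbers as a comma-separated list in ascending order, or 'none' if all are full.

Answer: 0,1,2,3,4

Derivation:
col 0: top cell = '.' → open
col 1: top cell = '.' → open
col 2: top cell = '.' → open
col 3: top cell = '.' → open
col 4: top cell = '.' → open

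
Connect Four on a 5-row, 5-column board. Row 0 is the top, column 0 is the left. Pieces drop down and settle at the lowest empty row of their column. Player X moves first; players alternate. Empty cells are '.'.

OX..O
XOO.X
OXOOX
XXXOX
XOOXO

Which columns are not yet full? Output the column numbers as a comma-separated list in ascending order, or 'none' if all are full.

col 0: top cell = 'O' → FULL
col 1: top cell = 'X' → FULL
col 2: top cell = '.' → open
col 3: top cell = '.' → open
col 4: top cell = 'O' → FULL

Answer: 2,3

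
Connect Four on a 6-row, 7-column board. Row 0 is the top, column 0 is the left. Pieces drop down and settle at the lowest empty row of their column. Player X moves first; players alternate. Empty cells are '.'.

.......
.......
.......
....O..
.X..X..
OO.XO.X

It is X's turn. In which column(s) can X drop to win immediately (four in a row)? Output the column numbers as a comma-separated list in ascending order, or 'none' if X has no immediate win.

Answer: none

Derivation:
col 0: drop X → no win
col 1: drop X → no win
col 2: drop X → no win
col 3: drop X → no win
col 4: drop X → no win
col 5: drop X → no win
col 6: drop X → no win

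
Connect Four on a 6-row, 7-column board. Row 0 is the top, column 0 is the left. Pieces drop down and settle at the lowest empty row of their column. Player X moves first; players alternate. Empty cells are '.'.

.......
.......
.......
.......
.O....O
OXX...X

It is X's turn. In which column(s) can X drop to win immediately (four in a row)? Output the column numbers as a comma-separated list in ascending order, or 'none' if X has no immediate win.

col 0: drop X → no win
col 1: drop X → no win
col 2: drop X → no win
col 3: drop X → no win
col 4: drop X → no win
col 5: drop X → no win
col 6: drop X → no win

Answer: none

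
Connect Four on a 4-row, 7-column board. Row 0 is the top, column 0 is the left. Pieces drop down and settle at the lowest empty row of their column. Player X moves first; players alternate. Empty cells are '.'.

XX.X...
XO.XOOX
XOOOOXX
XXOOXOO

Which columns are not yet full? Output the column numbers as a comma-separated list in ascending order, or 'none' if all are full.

col 0: top cell = 'X' → FULL
col 1: top cell = 'X' → FULL
col 2: top cell = '.' → open
col 3: top cell = 'X' → FULL
col 4: top cell = '.' → open
col 5: top cell = '.' → open
col 6: top cell = '.' → open

Answer: 2,4,5,6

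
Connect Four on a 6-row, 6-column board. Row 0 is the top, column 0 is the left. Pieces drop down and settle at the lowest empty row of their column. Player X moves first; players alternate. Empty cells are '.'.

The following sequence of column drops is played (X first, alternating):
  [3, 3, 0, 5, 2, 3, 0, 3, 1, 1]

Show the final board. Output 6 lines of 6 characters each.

Move 1: X drops in col 3, lands at row 5
Move 2: O drops in col 3, lands at row 4
Move 3: X drops in col 0, lands at row 5
Move 4: O drops in col 5, lands at row 5
Move 5: X drops in col 2, lands at row 5
Move 6: O drops in col 3, lands at row 3
Move 7: X drops in col 0, lands at row 4
Move 8: O drops in col 3, lands at row 2
Move 9: X drops in col 1, lands at row 5
Move 10: O drops in col 1, lands at row 4

Answer: ......
......
...O..
...O..
XO.O..
XXXX.O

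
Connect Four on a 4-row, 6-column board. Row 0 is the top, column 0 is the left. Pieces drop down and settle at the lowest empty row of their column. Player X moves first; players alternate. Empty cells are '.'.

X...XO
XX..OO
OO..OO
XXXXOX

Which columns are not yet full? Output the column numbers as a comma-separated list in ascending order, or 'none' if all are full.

Answer: 1,2,3

Derivation:
col 0: top cell = 'X' → FULL
col 1: top cell = '.' → open
col 2: top cell = '.' → open
col 3: top cell = '.' → open
col 4: top cell = 'X' → FULL
col 5: top cell = 'O' → FULL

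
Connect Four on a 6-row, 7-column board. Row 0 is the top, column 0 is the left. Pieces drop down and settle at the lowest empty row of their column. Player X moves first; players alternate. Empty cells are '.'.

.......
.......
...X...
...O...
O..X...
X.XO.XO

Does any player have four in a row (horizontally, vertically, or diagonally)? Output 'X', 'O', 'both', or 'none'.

none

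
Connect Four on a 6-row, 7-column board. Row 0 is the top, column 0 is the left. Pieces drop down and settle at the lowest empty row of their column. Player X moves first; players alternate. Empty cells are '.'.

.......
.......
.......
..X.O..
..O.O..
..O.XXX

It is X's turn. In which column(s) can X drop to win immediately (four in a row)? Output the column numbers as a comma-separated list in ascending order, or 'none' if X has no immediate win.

col 0: drop X → no win
col 1: drop X → no win
col 2: drop X → no win
col 3: drop X → WIN!
col 4: drop X → no win
col 5: drop X → no win
col 6: drop X → no win

Answer: 3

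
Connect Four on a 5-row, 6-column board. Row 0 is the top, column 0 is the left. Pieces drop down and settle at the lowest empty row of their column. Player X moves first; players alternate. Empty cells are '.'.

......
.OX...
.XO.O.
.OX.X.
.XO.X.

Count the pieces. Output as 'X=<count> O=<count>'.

X=6 O=5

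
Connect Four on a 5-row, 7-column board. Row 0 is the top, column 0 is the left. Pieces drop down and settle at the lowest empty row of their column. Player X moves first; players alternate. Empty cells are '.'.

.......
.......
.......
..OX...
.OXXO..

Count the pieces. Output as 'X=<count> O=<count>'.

X=3 O=3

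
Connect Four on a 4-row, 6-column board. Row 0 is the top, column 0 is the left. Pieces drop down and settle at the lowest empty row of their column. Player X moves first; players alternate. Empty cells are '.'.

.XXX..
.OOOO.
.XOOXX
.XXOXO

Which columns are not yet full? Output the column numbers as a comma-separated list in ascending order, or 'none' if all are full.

col 0: top cell = '.' → open
col 1: top cell = 'X' → FULL
col 2: top cell = 'X' → FULL
col 3: top cell = 'X' → FULL
col 4: top cell = '.' → open
col 5: top cell = '.' → open

Answer: 0,4,5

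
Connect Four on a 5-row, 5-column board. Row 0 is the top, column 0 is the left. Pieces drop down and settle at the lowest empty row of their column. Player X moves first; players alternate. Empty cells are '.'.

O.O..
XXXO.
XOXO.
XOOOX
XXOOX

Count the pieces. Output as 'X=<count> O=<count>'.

X=10 O=10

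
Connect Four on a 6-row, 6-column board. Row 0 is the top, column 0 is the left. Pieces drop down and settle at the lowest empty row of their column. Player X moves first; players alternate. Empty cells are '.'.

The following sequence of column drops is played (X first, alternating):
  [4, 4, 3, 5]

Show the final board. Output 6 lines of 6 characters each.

Answer: ......
......
......
......
....O.
...XXO

Derivation:
Move 1: X drops in col 4, lands at row 5
Move 2: O drops in col 4, lands at row 4
Move 3: X drops in col 3, lands at row 5
Move 4: O drops in col 5, lands at row 5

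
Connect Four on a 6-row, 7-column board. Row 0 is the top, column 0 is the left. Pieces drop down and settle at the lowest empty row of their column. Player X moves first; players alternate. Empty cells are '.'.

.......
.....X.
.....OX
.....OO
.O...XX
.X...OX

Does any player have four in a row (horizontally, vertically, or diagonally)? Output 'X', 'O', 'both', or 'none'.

none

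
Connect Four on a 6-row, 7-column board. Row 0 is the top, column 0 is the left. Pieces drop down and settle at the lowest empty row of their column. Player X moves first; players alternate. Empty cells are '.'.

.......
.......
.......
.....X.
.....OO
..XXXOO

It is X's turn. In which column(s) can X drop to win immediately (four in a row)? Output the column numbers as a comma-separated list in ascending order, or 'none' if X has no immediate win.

col 0: drop X → no win
col 1: drop X → WIN!
col 2: drop X → no win
col 3: drop X → no win
col 4: drop X → no win
col 5: drop X → no win
col 6: drop X → no win

Answer: 1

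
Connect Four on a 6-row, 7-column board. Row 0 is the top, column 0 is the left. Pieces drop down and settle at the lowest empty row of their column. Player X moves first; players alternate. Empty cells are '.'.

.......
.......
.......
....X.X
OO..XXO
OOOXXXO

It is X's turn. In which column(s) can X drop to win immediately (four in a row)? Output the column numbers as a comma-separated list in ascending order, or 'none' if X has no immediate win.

col 0: drop X → no win
col 1: drop X → no win
col 2: drop X → no win
col 3: drop X → no win
col 4: drop X → WIN!
col 5: drop X → no win
col 6: drop X → no win

Answer: 4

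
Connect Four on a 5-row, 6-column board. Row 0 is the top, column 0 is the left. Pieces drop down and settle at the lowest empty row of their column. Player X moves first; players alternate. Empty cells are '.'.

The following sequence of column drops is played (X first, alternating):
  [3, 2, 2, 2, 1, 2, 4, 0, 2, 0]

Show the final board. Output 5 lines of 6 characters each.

Move 1: X drops in col 3, lands at row 4
Move 2: O drops in col 2, lands at row 4
Move 3: X drops in col 2, lands at row 3
Move 4: O drops in col 2, lands at row 2
Move 5: X drops in col 1, lands at row 4
Move 6: O drops in col 2, lands at row 1
Move 7: X drops in col 4, lands at row 4
Move 8: O drops in col 0, lands at row 4
Move 9: X drops in col 2, lands at row 0
Move 10: O drops in col 0, lands at row 3

Answer: ..X...
..O...
..O...
O.X...
OXOXX.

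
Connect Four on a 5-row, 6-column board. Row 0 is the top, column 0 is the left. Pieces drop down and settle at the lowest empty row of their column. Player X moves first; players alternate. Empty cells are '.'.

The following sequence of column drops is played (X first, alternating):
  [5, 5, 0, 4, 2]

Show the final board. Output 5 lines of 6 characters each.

Move 1: X drops in col 5, lands at row 4
Move 2: O drops in col 5, lands at row 3
Move 3: X drops in col 0, lands at row 4
Move 4: O drops in col 4, lands at row 4
Move 5: X drops in col 2, lands at row 4

Answer: ......
......
......
.....O
X.X.OX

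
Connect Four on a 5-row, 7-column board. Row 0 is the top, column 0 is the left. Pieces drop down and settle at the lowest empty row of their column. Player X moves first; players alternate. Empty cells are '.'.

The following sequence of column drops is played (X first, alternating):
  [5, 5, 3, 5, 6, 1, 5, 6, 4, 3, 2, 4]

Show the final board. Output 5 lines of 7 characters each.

Answer: .......
.....X.
.....O.
...OOOO
.OXXXXX

Derivation:
Move 1: X drops in col 5, lands at row 4
Move 2: O drops in col 5, lands at row 3
Move 3: X drops in col 3, lands at row 4
Move 4: O drops in col 5, lands at row 2
Move 5: X drops in col 6, lands at row 4
Move 6: O drops in col 1, lands at row 4
Move 7: X drops in col 5, lands at row 1
Move 8: O drops in col 6, lands at row 3
Move 9: X drops in col 4, lands at row 4
Move 10: O drops in col 3, lands at row 3
Move 11: X drops in col 2, lands at row 4
Move 12: O drops in col 4, lands at row 3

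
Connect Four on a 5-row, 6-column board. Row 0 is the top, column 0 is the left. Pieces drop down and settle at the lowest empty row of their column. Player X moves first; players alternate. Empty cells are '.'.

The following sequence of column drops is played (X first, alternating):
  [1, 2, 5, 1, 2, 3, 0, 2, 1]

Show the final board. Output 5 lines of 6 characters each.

Answer: ......
......
.XO...
.OX...
XXOO.X

Derivation:
Move 1: X drops in col 1, lands at row 4
Move 2: O drops in col 2, lands at row 4
Move 3: X drops in col 5, lands at row 4
Move 4: O drops in col 1, lands at row 3
Move 5: X drops in col 2, lands at row 3
Move 6: O drops in col 3, lands at row 4
Move 7: X drops in col 0, lands at row 4
Move 8: O drops in col 2, lands at row 2
Move 9: X drops in col 1, lands at row 2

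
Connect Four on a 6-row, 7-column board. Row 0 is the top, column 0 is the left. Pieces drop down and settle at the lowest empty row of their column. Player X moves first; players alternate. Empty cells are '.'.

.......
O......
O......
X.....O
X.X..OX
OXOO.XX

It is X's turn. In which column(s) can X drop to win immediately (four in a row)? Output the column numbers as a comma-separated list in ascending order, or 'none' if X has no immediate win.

col 0: drop X → no win
col 1: drop X → no win
col 2: drop X → no win
col 3: drop X → no win
col 4: drop X → no win
col 5: drop X → no win
col 6: drop X → no win

Answer: none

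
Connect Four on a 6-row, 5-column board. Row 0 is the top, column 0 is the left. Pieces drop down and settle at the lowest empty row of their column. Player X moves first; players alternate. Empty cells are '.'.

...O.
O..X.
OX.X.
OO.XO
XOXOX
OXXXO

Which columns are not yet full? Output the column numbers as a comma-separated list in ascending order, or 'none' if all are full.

col 0: top cell = '.' → open
col 1: top cell = '.' → open
col 2: top cell = '.' → open
col 3: top cell = 'O' → FULL
col 4: top cell = '.' → open

Answer: 0,1,2,4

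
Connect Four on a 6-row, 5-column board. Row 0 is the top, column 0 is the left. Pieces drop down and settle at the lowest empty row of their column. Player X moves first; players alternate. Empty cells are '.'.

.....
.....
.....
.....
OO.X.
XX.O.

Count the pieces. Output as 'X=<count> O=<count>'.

X=3 O=3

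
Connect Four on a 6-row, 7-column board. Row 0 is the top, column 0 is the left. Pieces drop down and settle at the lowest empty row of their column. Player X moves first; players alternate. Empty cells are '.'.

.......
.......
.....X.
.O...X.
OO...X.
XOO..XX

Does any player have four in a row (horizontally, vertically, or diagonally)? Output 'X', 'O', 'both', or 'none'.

X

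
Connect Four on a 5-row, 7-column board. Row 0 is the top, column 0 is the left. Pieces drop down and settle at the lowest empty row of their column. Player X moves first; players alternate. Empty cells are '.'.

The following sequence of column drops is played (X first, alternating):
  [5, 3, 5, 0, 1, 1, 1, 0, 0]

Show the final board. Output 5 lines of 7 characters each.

Move 1: X drops in col 5, lands at row 4
Move 2: O drops in col 3, lands at row 4
Move 3: X drops in col 5, lands at row 3
Move 4: O drops in col 0, lands at row 4
Move 5: X drops in col 1, lands at row 4
Move 6: O drops in col 1, lands at row 3
Move 7: X drops in col 1, lands at row 2
Move 8: O drops in col 0, lands at row 3
Move 9: X drops in col 0, lands at row 2

Answer: .......
.......
XX.....
OO...X.
OX.O.X.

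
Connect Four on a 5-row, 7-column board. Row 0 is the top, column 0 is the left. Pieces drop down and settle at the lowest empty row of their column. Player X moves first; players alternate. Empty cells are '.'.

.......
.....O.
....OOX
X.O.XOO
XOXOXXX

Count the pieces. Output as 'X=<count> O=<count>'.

X=8 O=8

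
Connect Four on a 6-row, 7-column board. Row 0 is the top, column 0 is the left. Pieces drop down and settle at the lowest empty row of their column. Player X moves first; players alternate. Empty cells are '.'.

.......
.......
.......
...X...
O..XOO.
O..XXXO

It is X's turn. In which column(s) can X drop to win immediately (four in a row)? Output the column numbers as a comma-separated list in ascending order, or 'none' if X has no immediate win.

col 0: drop X → no win
col 1: drop X → no win
col 2: drop X → WIN!
col 3: drop X → WIN!
col 4: drop X → no win
col 5: drop X → no win
col 6: drop X → no win

Answer: 2,3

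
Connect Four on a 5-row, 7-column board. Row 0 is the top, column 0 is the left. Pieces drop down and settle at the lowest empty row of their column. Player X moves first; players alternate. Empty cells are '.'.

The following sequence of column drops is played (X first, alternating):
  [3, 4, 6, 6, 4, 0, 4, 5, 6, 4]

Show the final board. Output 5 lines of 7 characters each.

Move 1: X drops in col 3, lands at row 4
Move 2: O drops in col 4, lands at row 4
Move 3: X drops in col 6, lands at row 4
Move 4: O drops in col 6, lands at row 3
Move 5: X drops in col 4, lands at row 3
Move 6: O drops in col 0, lands at row 4
Move 7: X drops in col 4, lands at row 2
Move 8: O drops in col 5, lands at row 4
Move 9: X drops in col 6, lands at row 2
Move 10: O drops in col 4, lands at row 1

Answer: .......
....O..
....X.X
....X.O
O..XOOX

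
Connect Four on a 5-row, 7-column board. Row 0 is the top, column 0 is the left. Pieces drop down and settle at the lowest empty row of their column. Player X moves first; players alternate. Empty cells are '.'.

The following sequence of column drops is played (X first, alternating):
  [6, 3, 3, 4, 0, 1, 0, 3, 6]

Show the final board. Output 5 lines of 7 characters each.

Move 1: X drops in col 6, lands at row 4
Move 2: O drops in col 3, lands at row 4
Move 3: X drops in col 3, lands at row 3
Move 4: O drops in col 4, lands at row 4
Move 5: X drops in col 0, lands at row 4
Move 6: O drops in col 1, lands at row 4
Move 7: X drops in col 0, lands at row 3
Move 8: O drops in col 3, lands at row 2
Move 9: X drops in col 6, lands at row 3

Answer: .......
.......
...O...
X..X..X
XO.OO.X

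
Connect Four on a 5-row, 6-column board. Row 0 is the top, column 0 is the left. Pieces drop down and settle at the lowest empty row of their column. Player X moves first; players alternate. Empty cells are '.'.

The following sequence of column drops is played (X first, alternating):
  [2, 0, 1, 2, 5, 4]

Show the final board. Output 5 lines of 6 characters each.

Answer: ......
......
......
..O...
OXX.OX

Derivation:
Move 1: X drops in col 2, lands at row 4
Move 2: O drops in col 0, lands at row 4
Move 3: X drops in col 1, lands at row 4
Move 4: O drops in col 2, lands at row 3
Move 5: X drops in col 5, lands at row 4
Move 6: O drops in col 4, lands at row 4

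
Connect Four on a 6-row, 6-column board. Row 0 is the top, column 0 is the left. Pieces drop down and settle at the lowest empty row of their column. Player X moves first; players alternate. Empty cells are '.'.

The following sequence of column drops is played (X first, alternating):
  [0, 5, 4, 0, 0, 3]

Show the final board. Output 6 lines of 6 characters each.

Move 1: X drops in col 0, lands at row 5
Move 2: O drops in col 5, lands at row 5
Move 3: X drops in col 4, lands at row 5
Move 4: O drops in col 0, lands at row 4
Move 5: X drops in col 0, lands at row 3
Move 6: O drops in col 3, lands at row 5

Answer: ......
......
......
X.....
O.....
X..OXO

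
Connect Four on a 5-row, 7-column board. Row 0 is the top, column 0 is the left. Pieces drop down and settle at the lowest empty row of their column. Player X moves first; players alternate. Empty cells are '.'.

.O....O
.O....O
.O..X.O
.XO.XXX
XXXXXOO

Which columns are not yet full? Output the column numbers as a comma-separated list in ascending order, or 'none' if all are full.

col 0: top cell = '.' → open
col 1: top cell = 'O' → FULL
col 2: top cell = '.' → open
col 3: top cell = '.' → open
col 4: top cell = '.' → open
col 5: top cell = '.' → open
col 6: top cell = 'O' → FULL

Answer: 0,2,3,4,5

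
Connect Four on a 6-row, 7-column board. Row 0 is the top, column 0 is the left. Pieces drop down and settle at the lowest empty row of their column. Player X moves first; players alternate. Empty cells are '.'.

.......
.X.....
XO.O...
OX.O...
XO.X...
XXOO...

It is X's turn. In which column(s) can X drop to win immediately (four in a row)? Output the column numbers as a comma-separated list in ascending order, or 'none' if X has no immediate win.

Answer: none

Derivation:
col 0: drop X → no win
col 1: drop X → no win
col 2: drop X → no win
col 3: drop X → no win
col 4: drop X → no win
col 5: drop X → no win
col 6: drop X → no win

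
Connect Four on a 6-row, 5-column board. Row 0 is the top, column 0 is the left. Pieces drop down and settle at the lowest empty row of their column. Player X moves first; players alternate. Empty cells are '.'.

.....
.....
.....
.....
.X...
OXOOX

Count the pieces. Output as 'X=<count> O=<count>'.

X=3 O=3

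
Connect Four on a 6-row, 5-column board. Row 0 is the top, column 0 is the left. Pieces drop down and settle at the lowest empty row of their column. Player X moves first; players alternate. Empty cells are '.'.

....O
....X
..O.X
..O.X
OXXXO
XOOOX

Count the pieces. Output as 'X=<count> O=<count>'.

X=8 O=8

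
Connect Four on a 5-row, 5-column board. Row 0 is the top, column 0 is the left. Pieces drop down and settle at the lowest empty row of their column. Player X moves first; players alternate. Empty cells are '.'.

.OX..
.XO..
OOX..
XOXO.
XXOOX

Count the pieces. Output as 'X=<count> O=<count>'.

X=8 O=8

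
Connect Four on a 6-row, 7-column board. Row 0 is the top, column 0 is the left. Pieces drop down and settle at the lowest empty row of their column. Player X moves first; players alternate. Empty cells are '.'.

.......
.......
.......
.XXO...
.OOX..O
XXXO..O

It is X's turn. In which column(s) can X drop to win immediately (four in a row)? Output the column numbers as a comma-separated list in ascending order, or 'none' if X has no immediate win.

Answer: none

Derivation:
col 0: drop X → no win
col 1: drop X → no win
col 2: drop X → no win
col 3: drop X → no win
col 4: drop X → no win
col 5: drop X → no win
col 6: drop X → no win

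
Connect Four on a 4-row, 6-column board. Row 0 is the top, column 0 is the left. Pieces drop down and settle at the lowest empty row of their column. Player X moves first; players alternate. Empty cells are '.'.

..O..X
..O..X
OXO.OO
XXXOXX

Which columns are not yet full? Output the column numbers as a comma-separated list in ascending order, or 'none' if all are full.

Answer: 0,1,3,4

Derivation:
col 0: top cell = '.' → open
col 1: top cell = '.' → open
col 2: top cell = 'O' → FULL
col 3: top cell = '.' → open
col 4: top cell = '.' → open
col 5: top cell = 'X' → FULL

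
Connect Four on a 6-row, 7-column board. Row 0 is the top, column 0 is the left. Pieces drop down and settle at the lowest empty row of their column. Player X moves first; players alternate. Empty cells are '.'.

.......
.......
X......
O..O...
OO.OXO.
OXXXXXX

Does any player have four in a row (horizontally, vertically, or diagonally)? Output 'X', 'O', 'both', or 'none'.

X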